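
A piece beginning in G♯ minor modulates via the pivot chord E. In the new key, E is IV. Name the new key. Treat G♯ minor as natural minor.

The numeral IV denotes a major triad on scale degree 4. With E on degree 4, the tonic of the new key is B.
Degree 4 carries a major triad in major keys, so the destination is B major.
Check: the diatonic triads of B major are B (I), C♯m (ii), D♯m (iii), E (IV), F♯ (V), G♯m (vi), A♯dim (vii°) — E is indeed IV.

B major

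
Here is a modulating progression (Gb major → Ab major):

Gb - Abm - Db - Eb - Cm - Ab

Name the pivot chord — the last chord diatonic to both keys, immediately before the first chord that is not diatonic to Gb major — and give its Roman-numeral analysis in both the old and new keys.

Chords diatonic to Gb major: Gb, Abm, Bbm, Cb, Db, Ebm, Fdim.
Reading the progression, the first chord not in that set is Eb, so the modulation leaves Gb major there.
The chord immediately before Eb is Db, which is diatonic to both keys: V in Gb major and IV in Ab major.

Db — V in Gb major, IV in Ab major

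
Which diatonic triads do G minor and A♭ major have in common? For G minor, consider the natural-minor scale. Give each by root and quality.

Triads in G minor (natural minor): G minor (i), A diminished (ii°), B♭ major (III), C minor (iv), D minor (v), E♭ major (VI), F major (VII).
Triads in A♭ major: A♭ major (I), B♭ minor (ii), C minor (iii), D♭ major (IV), E♭ major (V), F minor (vi), G diminished (vii°).
Shared triads with their functions: C minor (iv in G minor, iii in A♭ major); E♭ major (VI in G minor, V in A♭ major).

Cm, E♭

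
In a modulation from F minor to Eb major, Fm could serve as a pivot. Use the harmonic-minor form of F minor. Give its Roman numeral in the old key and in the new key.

i in F minor; ii in Eb major

The scale of F minor (harmonic minor) is F G Ab Bb C Db E; F is degree 1, and the triad built there (F-Ab-C) is minor, so it is i.
The scale of Eb major is Eb F G Ab Bb C D; F is degree 2, and the triad built there (F-Ab-C) is minor, so it is ii.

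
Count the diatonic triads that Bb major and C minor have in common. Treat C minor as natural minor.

Diatonic triads of Bb major: Bb (I), Cm (ii), Dm (iii), Eb (IV), F (V), Gm (vi), Adim (vii°).
Diatonic triads of C minor (natural minor): Cm (i), Ddim (ii°), Eb (III), Fm (iv), Gm (v), Ab (VI), Bb (VII).
Matching root and quality in both lists: Bb, Cm, Eb, Gm.
That gives 4 common triads.

4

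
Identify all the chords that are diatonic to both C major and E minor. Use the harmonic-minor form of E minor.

C, Em, Am

Triads in C major: C major (I), D minor (ii), E minor (iii), F major (IV), G major (V), A minor (vi), B diminished (vii°).
Triads in E minor (harmonic minor): E minor (i), F# diminished (ii°), G augmented (III+), A minor (iv), B major (V), C major (VI), D# diminished (vii°).
Shared triads with their functions: C major (I in C major, VI in E minor); E minor (iii in C major, i in E minor); A minor (vi in C major, iv in E minor).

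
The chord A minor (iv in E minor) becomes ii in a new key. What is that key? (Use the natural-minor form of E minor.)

The numeral ii denotes a minor triad on scale degree 2. With A on degree 2, the tonic of the new key is G.
Degree 2 carries a minor triad in major keys, so the destination is G major.
Check: the diatonic triads of G major are G (I), Am (ii), Bm (iii), C (IV), D (V), Em (vi), F#dim (vii°) — A minor is indeed ii.

G major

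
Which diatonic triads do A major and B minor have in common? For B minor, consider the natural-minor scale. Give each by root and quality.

A, Bm, D, F#m

Triads in A major: A (I), Bm (ii), C#m (iii), D (IV), E (V), F#m (vi), G#dim (vii°).
Triads in B minor (natural minor): Bm (i), C#dim (ii°), D (III), Em (iv), F#m (v), G (VI), A (VII).
Shared triads with their functions: A (I in A major, VII in B minor); Bm (ii in A major, i in B minor); D (IV in A major, III in B minor); F#m (vi in A major, v in B minor).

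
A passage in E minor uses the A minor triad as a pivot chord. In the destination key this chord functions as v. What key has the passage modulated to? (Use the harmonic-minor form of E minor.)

The numeral v denotes a minor triad on scale degree 5. With A on degree 5, the tonic of the new key is D.
Degree 5 carries a minor triad in natural-minor keys, so the destination is D minor.
Check: the diatonic triads of D minor (natural minor) are Dm (i), Edim (ii°), F (III), Gm (iv), Am (v), Bb (VI), C (VII) — A minor is indeed v.

D minor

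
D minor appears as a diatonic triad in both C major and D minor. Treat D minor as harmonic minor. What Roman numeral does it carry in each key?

The scale of C major is C D E F G A B; D is degree 2, and the triad built there (D-F-A) is minor, so it is ii.
The scale of D minor (harmonic minor) is D E F G A Bb C#; D is degree 1, and the triad built there (D-F-A) is minor, so it is i.

ii in C major; i in D minor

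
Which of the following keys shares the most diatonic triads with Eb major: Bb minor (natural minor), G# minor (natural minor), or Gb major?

Triads of Eb major: Eb (I), Fm (ii), Gm (iii), Ab (IV), Bb (V), Cm (vi), Ddim (vii°).
Bb minor (natural minor) shares 2: Fm, Ab.
G# minor (natural minor) shares 0: none.
Gb major shares 0: none.
The most common triads (2) are shared with Bb minor.

Bb minor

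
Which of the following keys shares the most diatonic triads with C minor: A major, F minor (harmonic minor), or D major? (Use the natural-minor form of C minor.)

F minor

Triads of C minor (natural minor): C minor (i), D diminished (ii°), Eb major (III), F minor (iv), G minor (v), Ab major (VI), Bb major (VII).
A major shares 0: none.
F minor (harmonic minor) shares 1: Fm.
D major shares 0: none.
The most common triads (1) are shared with F minor.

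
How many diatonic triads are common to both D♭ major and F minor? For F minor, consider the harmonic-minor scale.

Diatonic triads of D♭ major: D♭ (I), E♭m (ii), Fm (iii), G♭ (IV), A♭ (V), B♭m (vi), Cdim (vii°).
Diatonic triads of F minor (harmonic minor): Fm (i), Gdim (ii°), A♭aug (III+), B♭m (iv), C (V), D♭ (VI), Edim (vii°).
Matching root and quality in both lists: D♭, Fm, B♭m.
That gives 3 common triads.

3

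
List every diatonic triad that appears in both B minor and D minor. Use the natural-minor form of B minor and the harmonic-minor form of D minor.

C#dim, A

Triads in B minor (natural minor): Bm (i), C#dim (ii°), D (III), Em (iv), F#m (v), G (VI), A (VII).
Triads in D minor (harmonic minor): Dm (i), Edim (ii°), Faug (III+), Gm (iv), A (V), Bb (VI), C#dim (vii°).
Shared triads with their functions: C#dim (ii° in B minor, vii° in D minor); A (VII in B minor, V in D minor).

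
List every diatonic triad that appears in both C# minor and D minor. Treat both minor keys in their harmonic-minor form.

A

Triads in C# minor (harmonic minor): C# minor (i), D# diminished (ii°), E augmented (III+), F# minor (iv), G# major (V), A major (VI), B# diminished (vii°).
Triads in D minor (harmonic minor): D minor (i), E diminished (ii°), F augmented (III+), G minor (iv), A major (V), Bb major (VI), C# diminished (vii°).
Shared triads with their functions: A major (VI in C# minor, V in D minor).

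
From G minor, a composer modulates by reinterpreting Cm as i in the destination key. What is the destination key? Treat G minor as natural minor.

C minor

The numeral i denotes a minor triad on scale degree 1. With C on degree 1, the tonic of the new key is C.
Degree 1 carries a minor triad in minor keys, so the destination is C minor.
Check: the diatonic triads of C minor (natural minor) are Cm (i), Ddim (ii°), Eb (III), Fm (iv), Gm (v), Ab (VI), Bb (VII) — Cm is indeed i.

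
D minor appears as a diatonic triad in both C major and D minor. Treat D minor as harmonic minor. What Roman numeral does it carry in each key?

ii in C major; i in D minor

The scale of C major is C D E F G A B; D is degree 2, and the triad built there (D-F-A) is minor, so it is ii.
The scale of D minor (harmonic minor) is D E F G A Bb C#; D is degree 1, and the triad built there (D-F-A) is minor, so it is i.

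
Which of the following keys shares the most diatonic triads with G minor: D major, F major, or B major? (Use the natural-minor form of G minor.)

F major

Triads of G minor (natural minor): Gm (i), Adim (ii°), Bb (III), Cm (iv), Dm (v), Eb (VI), F (VII).
D major shares 0: none.
F major shares 4: Gm, Bb, Dm, F.
B major shares 0: none.
The most common triads (4) are shared with F major.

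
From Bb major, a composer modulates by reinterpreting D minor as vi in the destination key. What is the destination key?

The numeral vi denotes a minor triad on scale degree 6. With D on degree 6, the tonic of the new key is F.
Degree 6 carries a minor triad in major keys, so the destination is F major.
Check: the diatonic triads of F major are F (I), Gm (ii), Am (iii), Bb (IV), C (V), Dm (vi), Edim (vii°) — D minor is indeed vi.

F major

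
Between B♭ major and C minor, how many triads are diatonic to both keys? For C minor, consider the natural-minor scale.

Diatonic triads of B♭ major: B♭ (I), Cm (ii), Dm (iii), E♭ (IV), F (V), Gm (vi), Adim (vii°).
Diatonic triads of C minor (natural minor): Cm (i), Ddim (ii°), E♭ (III), Fm (iv), Gm (v), A♭ (VI), B♭ (VII).
Matching root and quality in both lists: B♭, Cm, E♭, Gm.
That gives 4 common triads.

4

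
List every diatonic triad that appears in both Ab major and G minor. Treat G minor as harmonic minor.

Cm, Eb

Triads in Ab major: Ab major (I), Bb minor (ii), C minor (iii), Db major (IV), Eb major (V), F minor (vi), G diminished (vii°).
Triads in G minor (harmonic minor): G minor (i), A diminished (ii°), Bb augmented (III+), C minor (iv), D major (V), Eb major (VI), F# diminished (vii°).
Shared triads with their functions: C minor (iii in Ab major, iv in G minor); Eb major (V in Ab major, VI in G minor).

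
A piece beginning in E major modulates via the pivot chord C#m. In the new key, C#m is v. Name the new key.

F# minor

The numeral v denotes a minor triad on scale degree 5. With C# on degree 5, the tonic of the new key is F#.
Degree 5 carries a minor triad in natural-minor keys, so the destination is F# minor.
Check: the diatonic triads of F# minor (natural minor) are F#m (i), G#dim (ii°), A (III), Bm (iv), C#m (v), D (VI), E (VII) — C#m is indeed v.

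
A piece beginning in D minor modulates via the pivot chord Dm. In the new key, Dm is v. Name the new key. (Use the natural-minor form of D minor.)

G minor

The numeral v denotes a minor triad on scale degree 5. With D on degree 5, the tonic of the new key is G.
Degree 5 carries a minor triad in natural-minor keys, so the destination is G minor.
Check: the diatonic triads of G minor (natural minor) are Gm (i), Adim (ii°), Bb (III), Cm (iv), Dm (v), Eb (VI), F (VII) — Dm is indeed v.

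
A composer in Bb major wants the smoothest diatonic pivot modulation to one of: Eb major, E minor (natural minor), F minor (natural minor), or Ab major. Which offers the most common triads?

Eb major

Triads of Bb major: Bb (I), Cm (ii), Dm (iii), Eb (IV), F (V), Gm (vi), Adim (vii°).
Eb major shares 4: Bb, Cm, Eb, Gm.
E minor (natural minor) shares 0: none.
F minor (natural minor) shares 2: Cm, Eb.
Ab major shares 2: Cm, Eb.
The most common triads (4) are shared with Eb major.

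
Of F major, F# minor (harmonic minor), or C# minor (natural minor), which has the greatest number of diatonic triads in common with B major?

Triads of B major: B (I), C#m (ii), D#m (iii), E (IV), F# (V), G#m (vi), A#dim (vii°).
F major shares 0: none.
F# minor (harmonic minor) shares 0: none.
C# minor (natural minor) shares 4: B, C#m, E, G#m.
The most common triads (4) are shared with C# minor.

C# minor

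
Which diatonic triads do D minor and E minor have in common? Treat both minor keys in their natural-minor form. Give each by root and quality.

Am, C

Triads in D minor (natural minor): D minor (i), E diminished (ii°), F major (III), G minor (iv), A minor (v), Bb major (VI), C major (VII).
Triads in E minor (natural minor): E minor (i), F# diminished (ii°), G major (III), A minor (iv), B minor (v), C major (VI), D major (VII).
Shared triads with their functions: A minor (v in D minor, iv in E minor); C major (VII in D minor, VI in E minor).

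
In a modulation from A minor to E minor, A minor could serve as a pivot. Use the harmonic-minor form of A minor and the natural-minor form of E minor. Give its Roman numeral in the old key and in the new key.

The scale of A minor (harmonic minor) is A B C D E F G♯; A is degree 1, and the triad built there (A-C-E) is minor, so it is i.
The scale of E minor (natural minor) is E F♯ G A B C D; A is degree 4, and the triad built there (A-C-E) is minor, so it is iv.

i in A minor; iv in E minor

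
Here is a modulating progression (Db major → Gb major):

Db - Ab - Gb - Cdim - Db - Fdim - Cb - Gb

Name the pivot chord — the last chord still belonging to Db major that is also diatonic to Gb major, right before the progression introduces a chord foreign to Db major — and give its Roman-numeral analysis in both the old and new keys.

Chords diatonic to Db major: Db, Ebm, Fm, Gb, Ab, Bbm, Cdim.
Reading the progression, the first chord not in that set is Fdim, so the modulation leaves Db major there.
The chord immediately before Fdim is Db, which is diatonic to both keys: I in Db major and V in Gb major.

Db — I in Db major, V in Gb major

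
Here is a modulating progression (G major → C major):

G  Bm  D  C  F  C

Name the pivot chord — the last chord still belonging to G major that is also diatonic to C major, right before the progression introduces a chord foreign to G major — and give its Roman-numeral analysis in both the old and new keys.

C — IV in G major, I in C major

Chords diatonic to G major: G, Am, Bm, C, D, Em, F#dim.
Reading the progression, the first chord not in that set is F, so the modulation leaves G major there.
The chord immediately before F is C, which is diatonic to both keys: IV in G major and I in C major.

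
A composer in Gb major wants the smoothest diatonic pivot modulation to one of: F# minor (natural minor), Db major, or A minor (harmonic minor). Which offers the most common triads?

Triads of Gb major: Gb major (I), Ab minor (ii), Bb minor (iii), Cb major (IV), Db major (V), Eb minor (vi), F diminished (vii°).
F# minor (natural minor) shares 0: none.
Db major shares 4: Gb, Bbm, Db, Ebm.
A minor (harmonic minor) shares 0: none.
The most common triads (4) are shared with Db major.

Db major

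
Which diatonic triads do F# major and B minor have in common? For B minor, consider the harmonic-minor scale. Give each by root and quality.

F#

Triads in F# major: F# (I), G#m (ii), A#m (iii), B (IV), C# (V), D#m (vi), E#dim (vii°).
Triads in B minor (harmonic minor): Bm (i), C#dim (ii°), Daug (III+), Em (iv), F# (V), G (VI), A#dim (vii°).
Shared triads with their functions: F# (I in F# major, V in B minor).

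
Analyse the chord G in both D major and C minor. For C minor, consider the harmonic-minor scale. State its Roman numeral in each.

IV in D major; V in C minor

The scale of D major is D E F# G A B C#; G is degree 4, and the triad built there (G-B-D) is major, so it is IV.
The scale of C minor (harmonic minor) is C D Eb F G Ab B; G is degree 5, and the triad built there (G-B-D) is major, so it is V.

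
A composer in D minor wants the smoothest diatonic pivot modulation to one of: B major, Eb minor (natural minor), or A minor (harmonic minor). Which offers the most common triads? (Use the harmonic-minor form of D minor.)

Triads of D minor (harmonic minor): D minor (i), E diminished (ii°), F augmented (III+), G minor (iv), A major (V), Bb major (VI), C# diminished (vii°).
B major shares 0: none.
Eb minor (natural minor) shares 0: none.
A minor (harmonic minor) shares 1: Dm.
The most common triads (1) are shared with A minor.

A minor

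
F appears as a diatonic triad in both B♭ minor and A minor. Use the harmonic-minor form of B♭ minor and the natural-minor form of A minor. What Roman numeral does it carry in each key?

The scale of B♭ minor (harmonic minor) is B♭ C D♭ E♭ F G♭ A; F is degree 5, and the triad built there (F-A-C) is major, so it is V.
The scale of A minor (natural minor) is A B C D E F G; F is degree 6, and the triad built there (F-A-C) is major, so it is VI.

V in B♭ minor; VI in A minor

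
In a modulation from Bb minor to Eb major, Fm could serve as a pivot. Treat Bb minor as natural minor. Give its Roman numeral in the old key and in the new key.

The scale of Bb minor (natural minor) is Bb C Db Eb F Gb Ab; F is degree 5, and the triad built there (F-Ab-C) is minor, so it is v.
The scale of Eb major is Eb F G Ab Bb C D; F is degree 2, and the triad built there (F-Ab-C) is minor, so it is ii.

v in Bb minor; ii in Eb major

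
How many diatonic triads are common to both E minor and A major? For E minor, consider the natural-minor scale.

Diatonic triads of E minor (natural minor): Em (i), F#dim (ii°), G (III), Am (iv), Bm (v), C (VI), D (VII).
Diatonic triads of A major: A (I), Bm (ii), C#m (iii), D (IV), E (V), F#m (vi), G#dim (vii°).
Matching root and quality in both lists: Bm, D.
That gives 2 common triads.

2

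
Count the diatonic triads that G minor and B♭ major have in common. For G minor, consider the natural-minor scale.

7

Diatonic triads of G minor (natural minor): Gm (i), Adim (ii°), B♭ (III), Cm (iv), Dm (v), E♭ (VI), F (VII).
Diatonic triads of B♭ major: B♭ (I), Cm (ii), Dm (iii), E♭ (IV), F (V), Gm (vi), Adim (vii°).
Matching root and quality in both lists: Gm, Adim, B♭, Cm, Dm, E♭, F.
That gives 7 common triads.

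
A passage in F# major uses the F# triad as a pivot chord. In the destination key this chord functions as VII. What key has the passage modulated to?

The numeral VII denotes a major triad on scale degree 7. With F# on degree 7, the tonic of the new key is G#.
Degree 7 carries a major triad in natural-minor keys, so the destination is G# minor.
Check: the diatonic triads of G# minor (natural minor) are G#m (i), A#dim (ii°), B (III), C#m (iv), D#m (v), E (VI), F# (VII) — F# is indeed VII.

G# minor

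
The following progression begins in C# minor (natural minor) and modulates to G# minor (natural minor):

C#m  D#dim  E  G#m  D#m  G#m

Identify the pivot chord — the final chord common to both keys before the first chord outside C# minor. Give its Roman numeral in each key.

G#m — v in C# minor, i in G# minor

Chords diatonic to C# minor: C#m, D#dim, E, F#m, G#m, A, B.
Reading the progression, the first chord not in that set is D#m, so the modulation leaves C# minor there.
The chord immediately before D#m is G#m, which is diatonic to both keys: v in C# minor and i in G# minor.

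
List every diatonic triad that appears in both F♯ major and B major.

Triads in F♯ major: F♯ major (I), G♯ minor (ii), A♯ minor (iii), B major (IV), C♯ major (V), D♯ minor (vi), E♯ diminished (vii°).
Triads in B major: B major (I), C♯ minor (ii), D♯ minor (iii), E major (IV), F♯ major (V), G♯ minor (vi), A♯ diminished (vii°).
Shared triads with their functions: F♯ major (I in F♯ major, V in B major); G♯ minor (ii in F♯ major, vi in B major); B major (IV in F♯ major, I in B major); D♯ minor (vi in F♯ major, iii in B major).

F♯, G♯m, B, D♯m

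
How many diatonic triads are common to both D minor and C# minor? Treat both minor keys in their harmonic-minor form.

Diatonic triads of D minor (harmonic minor): Dm (i), Edim (ii°), Faug (III+), Gm (iv), A (V), Bb (VI), C#dim (vii°).
Diatonic triads of C# minor (harmonic minor): C#m (i), D#dim (ii°), Eaug (III+), F#m (iv), G# (V), A (VI), B#dim (vii°).
Matching root and quality in both lists: A.
That gives 1 common triad.

1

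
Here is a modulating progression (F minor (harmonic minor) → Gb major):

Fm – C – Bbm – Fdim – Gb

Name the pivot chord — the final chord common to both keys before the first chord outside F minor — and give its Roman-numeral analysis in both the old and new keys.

Chords diatonic to F minor: Fm, Gdim, Abaug, Bbm, C, Db, Edim.
Reading the progression, the first chord not in that set is Fdim, so the modulation leaves F minor there.
The chord immediately before Fdim is Bbm, which is diatonic to both keys: iv in F minor and iii in Gb major.

Bbm — iv in F minor, iii in Gb major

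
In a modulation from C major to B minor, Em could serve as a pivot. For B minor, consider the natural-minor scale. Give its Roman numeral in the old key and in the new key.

iii in C major; iv in B minor

The scale of C major is C D E F G A B; E is degree 3, and the triad built there (E-G-B) is minor, so it is iii.
The scale of B minor (natural minor) is B C# D E F# G A; E is degree 4, and the triad built there (E-G-B) is minor, so it is iv.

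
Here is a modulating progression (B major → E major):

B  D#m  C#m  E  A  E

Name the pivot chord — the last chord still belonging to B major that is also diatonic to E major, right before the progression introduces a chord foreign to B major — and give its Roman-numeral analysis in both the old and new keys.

Chords diatonic to B major: B, C#m, D#m, E, F#, G#m, A#dim.
Reading the progression, the first chord not in that set is A, so the modulation leaves B major there.
The chord immediately before A is E, which is diatonic to both keys: IV in B major and I in E major.

E — IV in B major, I in E major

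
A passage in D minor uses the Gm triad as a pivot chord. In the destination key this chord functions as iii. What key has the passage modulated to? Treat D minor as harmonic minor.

The numeral iii denotes a minor triad on scale degree 3. With G on degree 3, the tonic of the new key is E♭.
Degree 3 carries a minor triad in major keys, so the destination is E♭ major.
Check: the diatonic triads of E♭ major are E♭ (I), Fm (ii), Gm (iii), A♭ (IV), B♭ (V), Cm (vi), Ddim (vii°) — Gm is indeed iii.

E♭ major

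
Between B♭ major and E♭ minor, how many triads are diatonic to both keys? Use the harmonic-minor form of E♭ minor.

1

Diatonic triads of B♭ major: B♭ major (I), C minor (ii), D minor (iii), E♭ major (IV), F major (V), G minor (vi), A diminished (vii°).
Diatonic triads of E♭ minor (harmonic minor): E♭ minor (i), F diminished (ii°), G♭ augmented (III+), A♭ minor (iv), B♭ major (V), C♭ major (VI), D diminished (vii°).
Matching root and quality in both lists: B♭ major.
That gives 1 common triad.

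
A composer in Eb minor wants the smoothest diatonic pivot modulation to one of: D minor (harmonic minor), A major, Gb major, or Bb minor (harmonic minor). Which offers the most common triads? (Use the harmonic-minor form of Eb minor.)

Gb major

Triads of Eb minor (harmonic minor): Eb minor (i), F diminished (ii°), Gb augmented (III+), Ab minor (iv), Bb major (V), Cb major (VI), D diminished (vii°).
D minor (harmonic minor) shares 1: Bb.
A major shares 0: none.
Gb major shares 4: Ebm, Fdim, Abm, Cb.
Bb minor (harmonic minor) shares 1: Ebm.
The most common triads (4) are shared with Gb major.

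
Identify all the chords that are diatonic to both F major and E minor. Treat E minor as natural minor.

Am, C

Triads in F major: F major (I), G minor (ii), A minor (iii), Bb major (IV), C major (V), D minor (vi), E diminished (vii°).
Triads in E minor (natural minor): E minor (i), F# diminished (ii°), G major (III), A minor (iv), B minor (v), C major (VI), D major (VII).
Shared triads with their functions: A minor (iii in F major, iv in E minor); C major (V in F major, VI in E minor).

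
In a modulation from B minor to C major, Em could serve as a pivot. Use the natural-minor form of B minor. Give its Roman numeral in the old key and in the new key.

The scale of B minor (natural minor) is B C# D E F# G A; E is degree 4, and the triad built there (E-G-B) is minor, so it is iv.
The scale of C major is C D E F G A B; E is degree 3, and the triad built there (E-G-B) is minor, so it is iii.

iv in B minor; iii in C major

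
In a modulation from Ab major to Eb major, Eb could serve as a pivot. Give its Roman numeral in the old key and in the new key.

V in Ab major; I in Eb major

The scale of Ab major is Ab Bb C Db Eb F G; Eb is degree 5, and the triad built there (Eb-G-Bb) is major, so it is V.
The scale of Eb major is Eb F G Ab Bb C D; Eb is degree 1, and the triad built there (Eb-G-Bb) is major, so it is I.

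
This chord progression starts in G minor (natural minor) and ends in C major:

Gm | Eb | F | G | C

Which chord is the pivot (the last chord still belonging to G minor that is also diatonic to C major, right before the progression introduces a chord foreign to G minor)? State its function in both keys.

F — VII in G minor, IV in C major

Chords diatonic to G minor: Gm, Adim, Bb, Cm, Dm, Eb, F.
Reading the progression, the first chord not in that set is G, so the modulation leaves G minor there.
The chord immediately before G is F, which is diatonic to both keys: VII in G minor and IV in C major.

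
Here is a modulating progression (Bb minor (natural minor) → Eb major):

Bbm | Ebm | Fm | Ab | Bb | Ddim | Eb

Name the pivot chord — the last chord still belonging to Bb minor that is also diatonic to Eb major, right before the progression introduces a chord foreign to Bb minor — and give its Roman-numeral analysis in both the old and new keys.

Chords diatonic to Bb minor: Bbm, Cdim, Db, Ebm, Fm, Gb, Ab.
Reading the progression, the first chord not in that set is Bb, so the modulation leaves Bb minor there.
The chord immediately before Bb is Ab, which is diatonic to both keys: VII in Bb minor and IV in Eb major.

Ab — VII in Bb minor, IV in Eb major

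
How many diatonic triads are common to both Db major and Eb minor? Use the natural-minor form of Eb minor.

4

Diatonic triads of Db major: Db major (I), Eb minor (ii), F minor (iii), Gb major (IV), Ab major (V), Bb minor (vi), C diminished (vii°).
Diatonic triads of Eb minor (natural minor): Eb minor (i), F diminished (ii°), Gb major (III), Ab minor (iv), Bb minor (v), Cb major (VI), Db major (VII).
Matching root and quality in both lists: Db major, Eb minor, Gb major, Bb minor.
That gives 4 common triads.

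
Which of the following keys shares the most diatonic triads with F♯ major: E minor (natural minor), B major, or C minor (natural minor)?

B major

Triads of F♯ major: F♯ (I), G♯m (ii), A♯m (iii), B (IV), C♯ (V), D♯m (vi), E♯dim (vii°).
E minor (natural minor) shares 0: none.
B major shares 4: F♯, G♯m, B, D♯m.
C minor (natural minor) shares 0: none.
The most common triads (4) are shared with B major.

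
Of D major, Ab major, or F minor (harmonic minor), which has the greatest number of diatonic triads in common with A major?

D major

Triads of A major: A major (I), B minor (ii), C# minor (iii), D major (IV), E major (V), F# minor (vi), G# diminished (vii°).
D major shares 4: A, Bm, D, F#m.
Ab major shares 0: none.
F minor (harmonic minor) shares 0: none.
The most common triads (4) are shared with D major.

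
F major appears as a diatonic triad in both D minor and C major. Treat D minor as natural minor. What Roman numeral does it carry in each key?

The scale of D minor (natural minor) is D E F G A Bb C; F is degree 3, and the triad built there (F-A-C) is major, so it is III.
The scale of C major is C D E F G A B; F is degree 4, and the triad built there (F-A-C) is major, so it is IV.

III in D minor; IV in C major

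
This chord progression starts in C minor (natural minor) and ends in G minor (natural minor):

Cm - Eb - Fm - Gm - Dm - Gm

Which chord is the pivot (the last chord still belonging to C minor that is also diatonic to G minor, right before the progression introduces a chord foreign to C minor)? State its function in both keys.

Gm — v in C minor, i in G minor

Chords diatonic to C minor: Cm, Ddim, Eb, Fm, Gm, Ab, Bb.
Reading the progression, the first chord not in that set is Dm, so the modulation leaves C minor there.
The chord immediately before Dm is Gm, which is diatonic to both keys: v in C minor and i in G minor.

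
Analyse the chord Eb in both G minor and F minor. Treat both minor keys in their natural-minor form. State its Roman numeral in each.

The scale of G minor (natural minor) is G A Bb C D Eb F; Eb is degree 6, and the triad built there (Eb-G-Bb) is major, so it is VI.
The scale of F minor (natural minor) is F G Ab Bb C Db Eb; Eb is degree 7, and the triad built there (Eb-G-Bb) is major, so it is VII.

VI in G minor; VII in F minor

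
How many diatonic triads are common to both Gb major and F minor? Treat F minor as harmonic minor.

Diatonic triads of Gb major: Gb (I), Abm (ii), Bbm (iii), Cb (IV), Db (V), Ebm (vi), Fdim (vii°).
Diatonic triads of F minor (harmonic minor): Fm (i), Gdim (ii°), Abaug (III+), Bbm (iv), C (V), Db (VI), Edim (vii°).
Matching root and quality in both lists: Bbm, Db.
That gives 2 common triads.

2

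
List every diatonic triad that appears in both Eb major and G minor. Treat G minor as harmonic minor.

Eb, Gm, Cm

Triads in Eb major: Eb (I), Fm (ii), Gm (iii), Ab (IV), Bb (V), Cm (vi), Ddim (vii°).
Triads in G minor (harmonic minor): Gm (i), Adim (ii°), Bbaug (III+), Cm (iv), D (V), Eb (VI), F#dim (vii°).
Shared triads with their functions: Eb (I in Eb major, VI in G minor); Gm (iii in Eb major, i in G minor); Cm (vi in Eb major, iv in G minor).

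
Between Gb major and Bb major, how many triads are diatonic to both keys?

0

Diatonic triads of Gb major: Gb major (I), Ab minor (ii), Bb minor (iii), Cb major (IV), Db major (V), Eb minor (vi), F diminished (vii°).
Diatonic triads of Bb major: Bb major (I), C minor (ii), D minor (iii), Eb major (IV), F major (V), G minor (vi), A diminished (vii°).
No triad has the same root and quality in both keys.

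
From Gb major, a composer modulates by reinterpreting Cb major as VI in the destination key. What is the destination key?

The numeral VI denotes a major triad on scale degree 6. With Cb on degree 6, the tonic of the new key is Eb.
Degree 6 carries a major triad in minor keys, so the destination is Eb minor.
Check: the diatonic triads of Eb minor (natural minor) are Ebm (i), Fdim (ii°), Gb (III), Abm (iv), Bbm (v), Cb (VI), Db (VII) — Cb major is indeed VI.

Eb minor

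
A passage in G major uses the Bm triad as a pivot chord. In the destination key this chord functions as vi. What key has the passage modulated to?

The numeral vi denotes a minor triad on scale degree 6. With B on degree 6, the tonic of the new key is D.
Degree 6 carries a minor triad in major keys, so the destination is D major.
Check: the diatonic triads of D major are D (I), Em (ii), F#m (iii), G (IV), A (V), Bm (vi), C#dim (vii°) — Bm is indeed vi.

D major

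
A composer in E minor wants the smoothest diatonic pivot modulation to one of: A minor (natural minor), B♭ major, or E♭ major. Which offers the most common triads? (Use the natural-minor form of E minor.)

A minor

Triads of E minor (natural minor): E minor (i), F♯ diminished (ii°), G major (III), A minor (iv), B minor (v), C major (VI), D major (VII).
A minor (natural minor) shares 4: Em, G, Am, C.
B♭ major shares 0: none.
E♭ major shares 0: none.
The most common triads (4) are shared with A minor.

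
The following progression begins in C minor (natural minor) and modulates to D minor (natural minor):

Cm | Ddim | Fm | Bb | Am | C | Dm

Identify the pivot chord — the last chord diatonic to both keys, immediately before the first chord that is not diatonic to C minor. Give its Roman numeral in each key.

Chords diatonic to C minor: Cm, Ddim, Eb, Fm, Gm, Ab, Bb.
Reading the progression, the first chord not in that set is Am, so the modulation leaves C minor there.
The chord immediately before Am is Bb, which is diatonic to both keys: VII in C minor and VI in D minor.

Bb — VII in C minor, VI in D minor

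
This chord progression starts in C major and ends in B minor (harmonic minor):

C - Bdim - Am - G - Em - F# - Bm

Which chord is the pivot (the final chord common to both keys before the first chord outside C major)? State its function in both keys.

Em — iii in C major, iv in B minor

Chords diatonic to C major: C, Dm, Em, F, G, Am, Bdim.
Reading the progression, the first chord not in that set is F#, so the modulation leaves C major there.
The chord immediately before F# is Em, which is diatonic to both keys: iii in C major and iv in B minor.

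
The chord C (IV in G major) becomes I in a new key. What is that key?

The numeral I denotes a major triad on scale degree 1. With C on degree 1, the tonic of the new key is C.
Degree 1 carries a major triad in major keys, so the destination is C major.
Check: the diatonic triads of C major are C (I), Dm (ii), Em (iii), F (IV), G (V), Am (vi), Bdim (vii°) — C is indeed I.

C major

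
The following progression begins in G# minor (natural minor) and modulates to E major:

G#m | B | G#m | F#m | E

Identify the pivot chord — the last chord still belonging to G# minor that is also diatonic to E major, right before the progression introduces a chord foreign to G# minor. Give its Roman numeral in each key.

G#m — i in G# minor, iii in E major

Chords diatonic to G# minor: G#m, A#dim, B, C#m, D#m, E, F#.
Reading the progression, the first chord not in that set is F#m, so the modulation leaves G# minor there.
The chord immediately before F#m is G#m, which is diatonic to both keys: i in G# minor and iii in E major.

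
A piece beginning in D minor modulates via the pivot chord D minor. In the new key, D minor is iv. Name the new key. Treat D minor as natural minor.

The numeral iv denotes a minor triad on scale degree 4. With D on degree 4, the tonic of the new key is A.
Degree 4 carries a minor triad in minor keys, so the destination is A minor.
Check: the diatonic triads of A minor (natural minor) are Am (i), Bdim (ii°), C (III), Dm (iv), Em (v), F (VI), G (VII) — D minor is indeed iv.

A minor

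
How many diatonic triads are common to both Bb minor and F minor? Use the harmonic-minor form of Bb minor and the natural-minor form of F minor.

1

Diatonic triads of Bb minor (harmonic minor): Bbm (i), Cdim (ii°), Dbaug (III+), Ebm (iv), F (V), Gb (VI), Adim (vii°).
Diatonic triads of F minor (natural minor): Fm (i), Gdim (ii°), Ab (III), Bbm (iv), Cm (v), Db (VI), Eb (VII).
Matching root and quality in both lists: Bbm.
That gives 1 common triad.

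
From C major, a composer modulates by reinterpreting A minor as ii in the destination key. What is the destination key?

The numeral ii denotes a minor triad on scale degree 2. With A on degree 2, the tonic of the new key is G.
Degree 2 carries a minor triad in major keys, so the destination is G major.
Check: the diatonic triads of G major are G (I), Am (ii), Bm (iii), C (IV), D (V), Em (vi), F♯dim (vii°) — A minor is indeed ii.

G major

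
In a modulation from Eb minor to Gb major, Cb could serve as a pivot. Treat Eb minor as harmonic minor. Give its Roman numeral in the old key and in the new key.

VI in Eb minor; IV in Gb major

The scale of Eb minor (harmonic minor) is Eb F Gb Ab Bb Cb D; Cb is degree 6, and the triad built there (Cb-Eb-Gb) is major, so it is VI.
The scale of Gb major is Gb Ab Bb Cb Db Eb F; Cb is degree 4, and the triad built there (Cb-Eb-Gb) is major, so it is IV.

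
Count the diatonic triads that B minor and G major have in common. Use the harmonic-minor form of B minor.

3

Diatonic triads of B minor (harmonic minor): B minor (i), C# diminished (ii°), D augmented (III+), E minor (iv), F# major (V), G major (VI), A# diminished (vii°).
Diatonic triads of G major: G major (I), A minor (ii), B minor (iii), C major (IV), D major (V), E minor (vi), F# diminished (vii°).
Matching root and quality in both lists: B minor, E minor, G major.
That gives 3 common triads.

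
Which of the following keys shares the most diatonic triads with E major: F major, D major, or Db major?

Triads of E major: E major (I), F# minor (ii), G# minor (iii), A major (IV), B major (V), C# minor (vi), D# diminished (vii°).
F major shares 0: none.
D major shares 2: F#m, A.
Db major shares 0: none.
The most common triads (2) are shared with D major.

D major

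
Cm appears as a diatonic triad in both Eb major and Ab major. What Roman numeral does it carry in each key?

vi in Eb major; iii in Ab major

The scale of Eb major is Eb F G Ab Bb C D; C is degree 6, and the triad built there (C-Eb-G) is minor, so it is vi.
The scale of Ab major is Ab Bb C Db Eb F G; C is degree 3, and the triad built there (C-Eb-G) is minor, so it is iii.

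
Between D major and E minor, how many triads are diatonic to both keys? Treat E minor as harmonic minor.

Diatonic triads of D major: D (I), Em (ii), F♯m (iii), G (IV), A (V), Bm (vi), C♯dim (vii°).
Diatonic triads of E minor (harmonic minor): Em (i), F♯dim (ii°), Gaug (III+), Am (iv), B (V), C (VI), D♯dim (vii°).
Matching root and quality in both lists: Em.
That gives 1 common triad.

1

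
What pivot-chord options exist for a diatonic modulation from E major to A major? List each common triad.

Triads in E major: E (I), F#m (ii), G#m (iii), A (IV), B (V), C#m (vi), D#dim (vii°).
Triads in A major: A (I), Bm (ii), C#m (iii), D (IV), E (V), F#m (vi), G#dim (vii°).
Shared triads with their functions: E (I in E major, V in A major); F#m (ii in E major, vi in A major); A (IV in E major, I in A major); C#m (vi in E major, iii in A major).

E, F#m, A, C#m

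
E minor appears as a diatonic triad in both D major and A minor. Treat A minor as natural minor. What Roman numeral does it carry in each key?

The scale of D major is D E F♯ G A B C♯; E is degree 2, and the triad built there (E-G-B) is minor, so it is ii.
The scale of A minor (natural minor) is A B C D E F G; E is degree 5, and the triad built there (E-G-B) is minor, so it is v.

ii in D major; v in A minor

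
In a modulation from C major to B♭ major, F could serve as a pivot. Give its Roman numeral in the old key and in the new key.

IV in C major; V in B♭ major

The scale of C major is C D E F G A B; F is degree 4, and the triad built there (F-A-C) is major, so it is IV.
The scale of B♭ major is B♭ C D E♭ F G A; F is degree 5, and the triad built there (F-A-C) is major, so it is V.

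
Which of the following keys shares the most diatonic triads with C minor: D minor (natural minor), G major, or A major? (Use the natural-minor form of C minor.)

Triads of C minor (natural minor): Cm (i), Ddim (ii°), Eb (III), Fm (iv), Gm (v), Ab (VI), Bb (VII).
D minor (natural minor) shares 2: Gm, Bb.
G major shares 0: none.
A major shares 0: none.
The most common triads (2) are shared with D minor.

D minor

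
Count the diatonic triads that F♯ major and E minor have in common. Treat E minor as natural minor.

Diatonic triads of F♯ major: F♯ major (I), G♯ minor (ii), A♯ minor (iii), B major (IV), C♯ major (V), D♯ minor (vi), E♯ diminished (vii°).
Diatonic triads of E minor (natural minor): E minor (i), F♯ diminished (ii°), G major (III), A minor (iv), B minor (v), C major (VI), D major (VII).
No triad has the same root and quality in both keys.

0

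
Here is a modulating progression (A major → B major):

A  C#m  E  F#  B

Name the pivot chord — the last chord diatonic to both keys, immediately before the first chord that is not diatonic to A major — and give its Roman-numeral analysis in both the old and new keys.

Chords diatonic to A major: A, Bm, C#m, D, E, F#m, G#dim.
Reading the progression, the first chord not in that set is F#, so the modulation leaves A major there.
The chord immediately before F# is E, which is diatonic to both keys: V in A major and IV in B major.

E — V in A major, IV in B major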